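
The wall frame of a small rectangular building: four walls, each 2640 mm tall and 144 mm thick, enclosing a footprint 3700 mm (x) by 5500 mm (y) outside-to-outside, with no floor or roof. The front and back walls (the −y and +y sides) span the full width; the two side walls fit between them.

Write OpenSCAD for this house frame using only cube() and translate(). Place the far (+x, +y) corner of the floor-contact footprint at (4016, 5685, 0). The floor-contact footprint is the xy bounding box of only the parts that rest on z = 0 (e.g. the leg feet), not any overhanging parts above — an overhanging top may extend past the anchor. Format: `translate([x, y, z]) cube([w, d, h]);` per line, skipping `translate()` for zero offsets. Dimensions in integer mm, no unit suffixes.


translate([316, 185, 0]) cube([3700, 144, 2640]);
translate([316, 5541, 0]) cube([3700, 144, 2640]);
translate([316, 329, 0]) cube([144, 5212, 2640]);
translate([3872, 329, 0]) cube([144, 5212, 2640]);


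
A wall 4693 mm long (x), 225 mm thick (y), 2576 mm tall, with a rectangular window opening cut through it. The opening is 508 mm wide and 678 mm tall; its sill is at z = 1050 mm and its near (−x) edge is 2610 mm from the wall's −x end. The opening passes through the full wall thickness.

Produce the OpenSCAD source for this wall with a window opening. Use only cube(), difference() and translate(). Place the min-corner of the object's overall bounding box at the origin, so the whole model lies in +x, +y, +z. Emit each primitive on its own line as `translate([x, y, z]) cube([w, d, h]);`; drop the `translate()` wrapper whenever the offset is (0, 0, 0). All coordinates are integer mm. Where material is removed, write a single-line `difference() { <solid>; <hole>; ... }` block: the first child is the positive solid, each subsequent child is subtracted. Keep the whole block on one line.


difference() { cube([4693, 225, 2576]); translate([2610, 0, 1050]) cube([508, 225, 678]); }


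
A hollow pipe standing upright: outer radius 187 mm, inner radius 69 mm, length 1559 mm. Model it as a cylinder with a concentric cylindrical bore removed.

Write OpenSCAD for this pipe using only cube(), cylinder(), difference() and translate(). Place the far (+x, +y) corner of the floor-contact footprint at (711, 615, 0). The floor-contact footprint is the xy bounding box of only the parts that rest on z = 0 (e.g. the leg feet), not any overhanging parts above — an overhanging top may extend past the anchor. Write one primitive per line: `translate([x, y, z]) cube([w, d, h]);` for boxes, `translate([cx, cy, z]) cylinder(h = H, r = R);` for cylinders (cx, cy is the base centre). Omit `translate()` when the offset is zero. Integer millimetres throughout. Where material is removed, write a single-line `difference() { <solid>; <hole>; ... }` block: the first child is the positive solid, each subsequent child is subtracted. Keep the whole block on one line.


difference() { translate([524, 428, 0]) cylinder(h = 1559, r = 187); translate([524, 428, 0]) cylinder(h = 1559, r = 69); }


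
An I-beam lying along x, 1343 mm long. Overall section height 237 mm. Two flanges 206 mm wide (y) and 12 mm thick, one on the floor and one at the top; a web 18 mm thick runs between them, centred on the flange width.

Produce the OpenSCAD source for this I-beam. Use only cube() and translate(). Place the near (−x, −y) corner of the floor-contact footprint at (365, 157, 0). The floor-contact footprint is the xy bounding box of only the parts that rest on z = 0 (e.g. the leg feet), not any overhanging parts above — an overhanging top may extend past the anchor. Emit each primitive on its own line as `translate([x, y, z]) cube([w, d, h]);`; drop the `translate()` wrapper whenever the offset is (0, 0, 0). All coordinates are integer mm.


translate([365, 157, 0]) cube([1343, 206, 12]);
translate([365, 251, 12]) cube([1343, 18, 213]);
translate([365, 157, 225]) cube([1343, 206, 12]);


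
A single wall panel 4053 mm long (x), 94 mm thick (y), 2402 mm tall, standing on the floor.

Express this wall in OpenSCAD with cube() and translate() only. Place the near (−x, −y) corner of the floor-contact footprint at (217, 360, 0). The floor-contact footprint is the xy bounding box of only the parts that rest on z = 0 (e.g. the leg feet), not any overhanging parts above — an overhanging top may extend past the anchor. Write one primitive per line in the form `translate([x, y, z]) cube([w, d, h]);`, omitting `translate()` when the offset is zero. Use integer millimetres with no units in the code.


translate([217, 360, 0]) cube([4053, 94, 2402]);


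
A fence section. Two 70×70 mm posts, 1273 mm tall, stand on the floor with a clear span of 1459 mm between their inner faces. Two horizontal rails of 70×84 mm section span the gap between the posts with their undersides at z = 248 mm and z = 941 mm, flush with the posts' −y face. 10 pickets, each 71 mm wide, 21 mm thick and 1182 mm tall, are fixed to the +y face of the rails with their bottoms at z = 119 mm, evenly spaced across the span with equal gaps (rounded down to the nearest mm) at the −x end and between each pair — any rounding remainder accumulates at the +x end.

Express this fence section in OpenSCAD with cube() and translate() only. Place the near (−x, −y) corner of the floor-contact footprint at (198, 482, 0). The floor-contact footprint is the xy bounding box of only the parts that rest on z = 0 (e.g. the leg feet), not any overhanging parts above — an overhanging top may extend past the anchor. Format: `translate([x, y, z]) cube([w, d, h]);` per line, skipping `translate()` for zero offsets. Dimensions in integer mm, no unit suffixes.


translate([198, 482, 0]) cube([70, 70, 1273]);
translate([1727, 482, 0]) cube([70, 70, 1273]);
translate([268, 482, 248]) cube([1459, 70, 84]);
translate([268, 482, 941]) cube([1459, 70, 84]);
translate([336, 552, 119]) cube([71, 21, 1182]);
translate([475, 552, 119]) cube([71, 21, 1182]);
translate([614, 552, 119]) cube([71, 21, 1182]);
translate([753, 552, 119]) cube([71, 21, 1182]);
translate([892, 552, 119]) cube([71, 21, 1182]);
translate([1031, 552, 119]) cube([71, 21, 1182]);
translate([1170, 552, 119]) cube([71, 21, 1182]);
translate([1309, 552, 119]) cube([71, 21, 1182]);
translate([1448, 552, 119]) cube([71, 21, 1182]);
translate([1587, 552, 119]) cube([71, 21, 1182]);


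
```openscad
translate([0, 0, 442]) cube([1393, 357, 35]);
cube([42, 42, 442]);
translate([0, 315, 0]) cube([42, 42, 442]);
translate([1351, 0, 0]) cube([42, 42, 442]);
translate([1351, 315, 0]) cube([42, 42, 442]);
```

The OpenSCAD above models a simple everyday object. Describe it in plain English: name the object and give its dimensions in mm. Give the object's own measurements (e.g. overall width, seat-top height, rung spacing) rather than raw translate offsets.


A long wooden bench with a 1393 mm (x) × 357 mm (y) seat, 35 mm thick, its top surface 477 mm above the floor. Four 42 mm square legs at the seat corners, flush with the edges, run from z = 0 to the seat underside.


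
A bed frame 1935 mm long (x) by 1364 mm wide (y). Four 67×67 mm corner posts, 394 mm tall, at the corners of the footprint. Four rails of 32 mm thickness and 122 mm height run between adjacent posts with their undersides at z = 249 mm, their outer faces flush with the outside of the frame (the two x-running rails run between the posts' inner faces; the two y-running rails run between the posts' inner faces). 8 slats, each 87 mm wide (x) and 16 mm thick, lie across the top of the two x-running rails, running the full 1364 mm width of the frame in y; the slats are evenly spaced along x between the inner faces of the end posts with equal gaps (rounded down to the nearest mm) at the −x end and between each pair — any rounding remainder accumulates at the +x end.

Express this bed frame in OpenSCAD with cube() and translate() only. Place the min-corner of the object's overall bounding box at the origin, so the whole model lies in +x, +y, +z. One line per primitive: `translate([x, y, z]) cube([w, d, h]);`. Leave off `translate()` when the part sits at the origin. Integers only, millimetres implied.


cube([67, 67, 394]);
translate([0, 1297, 0]) cube([67, 67, 394]);
translate([1868, 0, 0]) cube([67, 67, 394]);
translate([1868, 1297, 0]) cube([67, 67, 394]);
translate([67, 0, 249]) cube([1801, 32, 122]);
translate([67, 1332, 249]) cube([1801, 32, 122]);
translate([0, 67, 249]) cube([32, 1230, 122]);
translate([1903, 67, 249]) cube([32, 1230, 122]);
translate([189, 0, 371]) cube([87, 1364, 16]);
translate([398, 0, 371]) cube([87, 1364, 16]);
translate([607, 0, 371]) cube([87, 1364, 16]);
translate([816, 0, 371]) cube([87, 1364, 16]);
translate([1025, 0, 371]) cube([87, 1364, 16]);
translate([1234, 0, 371]) cube([87, 1364, 16]);
translate([1443, 0, 371]) cube([87, 1364, 16]);
translate([1652, 0, 371]) cube([87, 1364, 16]);


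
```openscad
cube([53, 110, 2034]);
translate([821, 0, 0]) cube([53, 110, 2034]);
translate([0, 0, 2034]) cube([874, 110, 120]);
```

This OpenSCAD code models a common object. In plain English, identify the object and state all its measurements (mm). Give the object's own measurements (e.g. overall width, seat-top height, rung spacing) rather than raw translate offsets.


A door frame. The clear opening is 768 mm wide and 2034 mm high. Two 53 mm wide jambs, 110 mm deep, stand either side of the opening from the floor to the top of the opening. A 120 mm thick head sits across the top of both jambs, spanning the full outside width of the frame.


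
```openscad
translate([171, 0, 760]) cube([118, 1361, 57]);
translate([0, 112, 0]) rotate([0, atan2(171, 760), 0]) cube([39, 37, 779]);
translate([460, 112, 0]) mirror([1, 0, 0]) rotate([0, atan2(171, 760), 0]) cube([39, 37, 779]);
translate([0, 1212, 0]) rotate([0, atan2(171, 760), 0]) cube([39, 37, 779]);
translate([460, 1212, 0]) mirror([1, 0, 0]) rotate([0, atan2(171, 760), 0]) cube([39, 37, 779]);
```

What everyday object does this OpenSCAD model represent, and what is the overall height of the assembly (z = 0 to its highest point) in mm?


A sawhorse. The overall height is 817 mm.

A beam across two mirrored pairs of raked legs — a sawhorse. The beam's underside is at z = 760 (matching the legs' vertical rise in atan2(171, 760)) and the beam is 57 mm tall, so its top is at 760 + 57 = 817 mm. The raked legs top out at the beam's underside, so that is the highest point.


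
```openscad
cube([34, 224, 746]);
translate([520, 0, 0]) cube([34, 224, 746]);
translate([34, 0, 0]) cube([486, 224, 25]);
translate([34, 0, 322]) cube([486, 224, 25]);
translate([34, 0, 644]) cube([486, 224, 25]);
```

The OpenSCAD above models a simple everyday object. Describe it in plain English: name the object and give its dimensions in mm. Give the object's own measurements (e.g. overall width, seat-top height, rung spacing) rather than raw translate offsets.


An open bookshelf. Two side panels, each 34 mm thick, 224 mm deep and 746 mm tall, stand 554 mm apart (outside-to-outside). Between them sit 3 shelves, each 25 mm thick and 224 mm deep, spanning the full gap between the sides. The bottom shelf rests on the floor (its underside at z = 0) and the clear gap between one shelf's top and the next shelf's underside is 297 mm.


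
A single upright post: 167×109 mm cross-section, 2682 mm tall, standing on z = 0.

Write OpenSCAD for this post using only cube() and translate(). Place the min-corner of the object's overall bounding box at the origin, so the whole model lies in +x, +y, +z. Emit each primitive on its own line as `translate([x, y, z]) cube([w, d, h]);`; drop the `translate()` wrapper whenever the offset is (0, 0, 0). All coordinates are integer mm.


cube([167, 109, 2682]);


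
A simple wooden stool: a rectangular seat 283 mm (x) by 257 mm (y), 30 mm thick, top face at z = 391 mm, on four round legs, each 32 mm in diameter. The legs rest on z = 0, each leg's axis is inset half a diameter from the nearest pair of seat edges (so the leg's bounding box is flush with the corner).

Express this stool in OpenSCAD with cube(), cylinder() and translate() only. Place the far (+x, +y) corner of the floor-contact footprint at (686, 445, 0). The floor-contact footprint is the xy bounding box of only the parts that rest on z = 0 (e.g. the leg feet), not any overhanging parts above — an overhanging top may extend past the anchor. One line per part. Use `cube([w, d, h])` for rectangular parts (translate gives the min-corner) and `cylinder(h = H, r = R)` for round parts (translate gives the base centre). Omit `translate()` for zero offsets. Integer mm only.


// leg_h = 391 - 30 = 361
translate([403, 188, 361]) cube([283, 257, 30]);
translate([419, 204, 0]) cylinder(h = 361, r = 16);
translate([670, 204, 0]) cylinder(h = 361, r = 16);
translate([419, 429, 0]) cylinder(h = 361, r = 16);
translate([670, 429, 0]) cylinder(h = 361, r = 16);


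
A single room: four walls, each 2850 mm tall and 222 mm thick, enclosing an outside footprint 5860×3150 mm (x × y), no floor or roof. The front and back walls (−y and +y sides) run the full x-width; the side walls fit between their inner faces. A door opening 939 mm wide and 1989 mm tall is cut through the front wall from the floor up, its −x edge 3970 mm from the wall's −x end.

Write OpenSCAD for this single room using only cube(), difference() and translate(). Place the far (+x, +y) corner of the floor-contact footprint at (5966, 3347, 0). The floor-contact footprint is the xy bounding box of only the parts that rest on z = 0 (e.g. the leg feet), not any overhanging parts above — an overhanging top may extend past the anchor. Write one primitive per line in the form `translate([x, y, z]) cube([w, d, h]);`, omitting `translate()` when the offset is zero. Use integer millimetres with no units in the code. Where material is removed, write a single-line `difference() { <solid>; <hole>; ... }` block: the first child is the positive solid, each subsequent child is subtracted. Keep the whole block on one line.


difference() { translate([106, 197, 0]) cube([5860, 222, 2850]); translate([4076, 197, 0]) cube([939, 222, 1989]); }
translate([106, 3125, 0]) cube([5860, 222, 2850]);
translate([106, 419, 0]) cube([222, 2706, 2850]);
translate([5744, 419, 0]) cube([222, 2706, 2850]);


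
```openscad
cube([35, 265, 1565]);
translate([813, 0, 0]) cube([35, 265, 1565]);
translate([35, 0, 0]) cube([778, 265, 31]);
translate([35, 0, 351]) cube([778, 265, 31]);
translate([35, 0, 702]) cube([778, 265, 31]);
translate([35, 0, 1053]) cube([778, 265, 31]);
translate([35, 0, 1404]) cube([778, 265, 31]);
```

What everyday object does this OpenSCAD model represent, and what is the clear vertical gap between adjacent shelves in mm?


A bookshelf. The clear shelf gap is 320 mm.

Two tall side panels with 5 horizontal boards between them — a bookshelf. The first two shelf undersides are at z = 0 and z = 351; with shelf thickness 31, the clear gap is 351 − 0 − 31 = 320 mm.


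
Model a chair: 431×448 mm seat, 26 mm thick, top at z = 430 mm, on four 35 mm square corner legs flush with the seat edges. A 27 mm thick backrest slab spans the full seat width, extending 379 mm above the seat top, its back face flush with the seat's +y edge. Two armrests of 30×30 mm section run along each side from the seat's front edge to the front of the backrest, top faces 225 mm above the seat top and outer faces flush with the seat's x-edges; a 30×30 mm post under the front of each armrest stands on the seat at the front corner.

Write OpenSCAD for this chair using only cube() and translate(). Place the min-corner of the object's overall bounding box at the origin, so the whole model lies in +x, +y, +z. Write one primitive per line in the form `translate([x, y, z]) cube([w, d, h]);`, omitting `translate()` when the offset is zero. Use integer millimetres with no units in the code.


translate([0, 0, 404]) cube([431, 448, 26]);
cube([35, 35, 404]);
translate([396, 0, 0]) cube([35, 35, 404]);
translate([0, 413, 0]) cube([35, 35, 404]);
translate([396, 413, 0]) cube([35, 35, 404]);
translate([0, 421, 430]) cube([431, 27, 379]);
translate([0, 0, 625]) cube([30, 421, 30]);
translate([401, 0, 625]) cube([30, 421, 30]);
translate([0, 0, 430]) cube([30, 30, 195]);
translate([401, 0, 430]) cube([30, 30, 195]);


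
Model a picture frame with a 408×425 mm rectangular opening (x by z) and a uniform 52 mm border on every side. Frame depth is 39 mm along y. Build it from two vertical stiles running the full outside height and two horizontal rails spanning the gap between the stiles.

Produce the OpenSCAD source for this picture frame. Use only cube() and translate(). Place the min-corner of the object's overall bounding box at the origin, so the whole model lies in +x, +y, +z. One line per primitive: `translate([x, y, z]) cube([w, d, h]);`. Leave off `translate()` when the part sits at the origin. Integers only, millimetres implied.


cube([52, 39, 529]);
translate([460, 0, 0]) cube([52, 39, 529]);
translate([52, 0, 0]) cube([408, 39, 52]);
translate([52, 0, 477]) cube([408, 39, 52]);


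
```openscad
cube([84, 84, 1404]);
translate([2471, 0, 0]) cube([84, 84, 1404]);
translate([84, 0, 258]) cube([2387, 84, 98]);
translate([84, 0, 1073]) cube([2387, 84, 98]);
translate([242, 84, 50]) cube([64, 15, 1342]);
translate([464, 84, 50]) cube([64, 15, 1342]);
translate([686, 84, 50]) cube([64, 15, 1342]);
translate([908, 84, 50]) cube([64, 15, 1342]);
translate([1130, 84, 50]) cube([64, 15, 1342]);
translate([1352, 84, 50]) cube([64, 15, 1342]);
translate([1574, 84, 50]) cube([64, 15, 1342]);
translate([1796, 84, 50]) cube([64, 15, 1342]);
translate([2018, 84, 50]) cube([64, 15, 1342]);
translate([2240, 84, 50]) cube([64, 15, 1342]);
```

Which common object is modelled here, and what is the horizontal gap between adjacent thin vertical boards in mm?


A fence section. The picket gap is 158 mm.

Two posts, two rails, 10 pickets — a fence section. Span 2387 mm holds 10 pickets of 64 mm with 11 equal gaps: ⌊(2387 − 10·64) / 11⌋ = 158 mm.


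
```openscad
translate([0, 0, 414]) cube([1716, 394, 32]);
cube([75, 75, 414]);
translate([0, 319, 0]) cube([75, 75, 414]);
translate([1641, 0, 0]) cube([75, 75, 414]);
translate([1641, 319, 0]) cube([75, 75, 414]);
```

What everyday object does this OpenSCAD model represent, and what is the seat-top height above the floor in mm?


A bench. The seat-top height is 446 mm.

A long slab on four corner posts — a bench. The slab sits at z = 414 with thickness 32, so the top is 414 + 32 = 446 mm.


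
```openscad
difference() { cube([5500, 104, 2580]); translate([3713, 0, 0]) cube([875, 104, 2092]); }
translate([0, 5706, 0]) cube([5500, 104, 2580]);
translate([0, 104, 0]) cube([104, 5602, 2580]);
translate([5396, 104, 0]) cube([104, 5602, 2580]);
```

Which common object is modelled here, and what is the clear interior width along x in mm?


A single room. The interior width is 5292 mm.

Four walls enclosing a rectangle with a door in the front wall — a room. Outside width 5500 minus two 104 mm walls gives 5292 mm.


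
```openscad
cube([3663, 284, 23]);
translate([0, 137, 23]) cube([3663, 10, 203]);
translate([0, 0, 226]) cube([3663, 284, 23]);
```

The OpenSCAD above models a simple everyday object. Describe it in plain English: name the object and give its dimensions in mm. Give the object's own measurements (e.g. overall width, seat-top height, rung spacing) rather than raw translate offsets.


An I-beam lying along x, 3663 mm long. Overall section height 249 mm. Two flanges 284 mm wide (y) and 23 mm thick, one on the floor and one at the top; a web 10 mm thick runs between them, centred on the flange width.


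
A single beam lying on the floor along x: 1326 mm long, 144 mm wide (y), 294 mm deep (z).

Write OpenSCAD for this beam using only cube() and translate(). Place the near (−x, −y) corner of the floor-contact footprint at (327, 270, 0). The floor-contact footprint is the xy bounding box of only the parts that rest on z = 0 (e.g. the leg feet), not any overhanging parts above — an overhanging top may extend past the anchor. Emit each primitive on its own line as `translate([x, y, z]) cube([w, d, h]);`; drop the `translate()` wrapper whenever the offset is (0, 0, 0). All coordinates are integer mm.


translate([327, 270, 0]) cube([1326, 144, 294]);


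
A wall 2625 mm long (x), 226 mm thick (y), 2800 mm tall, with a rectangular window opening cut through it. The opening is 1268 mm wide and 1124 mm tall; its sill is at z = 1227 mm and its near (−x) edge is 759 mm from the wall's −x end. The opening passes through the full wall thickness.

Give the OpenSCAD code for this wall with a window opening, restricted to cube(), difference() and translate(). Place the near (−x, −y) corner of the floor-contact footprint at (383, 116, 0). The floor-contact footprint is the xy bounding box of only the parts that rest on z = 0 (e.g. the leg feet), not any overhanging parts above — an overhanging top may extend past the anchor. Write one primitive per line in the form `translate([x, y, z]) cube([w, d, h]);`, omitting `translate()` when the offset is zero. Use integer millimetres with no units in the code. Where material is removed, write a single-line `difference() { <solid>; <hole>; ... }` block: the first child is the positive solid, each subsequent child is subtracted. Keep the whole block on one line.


difference() { translate([383, 116, 0]) cube([2625, 226, 2800]); translate([1142, 116, 1227]) cube([1268, 226, 1124]); }


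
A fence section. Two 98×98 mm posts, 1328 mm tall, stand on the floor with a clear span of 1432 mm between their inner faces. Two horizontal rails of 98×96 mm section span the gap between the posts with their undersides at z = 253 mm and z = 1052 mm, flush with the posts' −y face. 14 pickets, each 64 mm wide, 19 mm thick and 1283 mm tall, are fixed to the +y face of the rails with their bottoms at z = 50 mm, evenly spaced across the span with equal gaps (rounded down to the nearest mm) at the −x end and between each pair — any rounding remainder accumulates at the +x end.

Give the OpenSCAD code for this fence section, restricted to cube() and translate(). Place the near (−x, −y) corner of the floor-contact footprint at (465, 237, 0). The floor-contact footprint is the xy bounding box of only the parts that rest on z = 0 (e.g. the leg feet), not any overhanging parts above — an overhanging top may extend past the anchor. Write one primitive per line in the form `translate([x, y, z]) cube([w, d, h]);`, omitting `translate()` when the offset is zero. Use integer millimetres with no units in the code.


translate([465, 237, 0]) cube([98, 98, 1328]);
translate([1995, 237, 0]) cube([98, 98, 1328]);
translate([563, 237, 253]) cube([1432, 98, 96]);
translate([563, 237, 1052]) cube([1432, 98, 96]);
translate([598, 335, 50]) cube([64, 19, 1283]);
translate([697, 335, 50]) cube([64, 19, 1283]);
translate([796, 335, 50]) cube([64, 19, 1283]);
translate([895, 335, 50]) cube([64, 19, 1283]);
translate([994, 335, 50]) cube([64, 19, 1283]);
translate([1093, 335, 50]) cube([64, 19, 1283]);
translate([1192, 335, 50]) cube([64, 19, 1283]);
translate([1291, 335, 50]) cube([64, 19, 1283]);
translate([1390, 335, 50]) cube([64, 19, 1283]);
translate([1489, 335, 50]) cube([64, 19, 1283]);
translate([1588, 335, 50]) cube([64, 19, 1283]);
translate([1687, 335, 50]) cube([64, 19, 1283]);
translate([1786, 335, 50]) cube([64, 19, 1283]);
translate([1885, 335, 50]) cube([64, 19, 1283]);


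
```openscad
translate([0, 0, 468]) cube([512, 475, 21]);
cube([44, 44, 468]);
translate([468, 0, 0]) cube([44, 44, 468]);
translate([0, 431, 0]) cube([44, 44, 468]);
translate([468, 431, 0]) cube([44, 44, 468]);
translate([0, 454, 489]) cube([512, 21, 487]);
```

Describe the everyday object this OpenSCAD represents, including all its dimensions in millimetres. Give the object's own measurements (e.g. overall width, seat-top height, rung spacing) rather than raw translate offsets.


A chair. The seat is a 512×475×21 mm slab with its top at z = 489 mm, on four 44×44 mm corner legs (flush with the seat edges, standing on z = 0). A flat backrest 21 mm thick, 487 mm tall, spans the full seat width and rises from the seat top along its +y edge, rear face flush with the rear of the seat.


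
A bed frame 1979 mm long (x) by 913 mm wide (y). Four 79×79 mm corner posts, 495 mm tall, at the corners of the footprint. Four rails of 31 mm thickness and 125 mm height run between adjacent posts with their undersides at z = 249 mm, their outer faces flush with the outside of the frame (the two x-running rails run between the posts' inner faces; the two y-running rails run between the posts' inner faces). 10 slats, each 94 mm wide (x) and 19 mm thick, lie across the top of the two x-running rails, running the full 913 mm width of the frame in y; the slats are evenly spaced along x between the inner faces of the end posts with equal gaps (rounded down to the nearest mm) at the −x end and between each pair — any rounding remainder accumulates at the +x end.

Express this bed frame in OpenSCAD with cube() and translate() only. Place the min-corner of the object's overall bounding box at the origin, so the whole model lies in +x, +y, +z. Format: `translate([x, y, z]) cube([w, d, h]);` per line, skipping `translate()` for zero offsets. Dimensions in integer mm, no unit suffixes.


cube([79, 79, 495]);
translate([0, 834, 0]) cube([79, 79, 495]);
translate([1900, 0, 0]) cube([79, 79, 495]);
translate([1900, 834, 0]) cube([79, 79, 495]);
translate([79, 0, 249]) cube([1821, 31, 125]);
translate([79, 882, 249]) cube([1821, 31, 125]);
translate([0, 79, 249]) cube([31, 755, 125]);
translate([1948, 79, 249]) cube([31, 755, 125]);
translate([159, 0, 374]) cube([94, 913, 19]);
translate([333, 0, 374]) cube([94, 913, 19]);
translate([507, 0, 374]) cube([94, 913, 19]);
translate([681, 0, 374]) cube([94, 913, 19]);
translate([855, 0, 374]) cube([94, 913, 19]);
translate([1029, 0, 374]) cube([94, 913, 19]);
translate([1203, 0, 374]) cube([94, 913, 19]);
translate([1377, 0, 374]) cube([94, 913, 19]);
translate([1551, 0, 374]) cube([94, 913, 19]);
translate([1725, 0, 374]) cube([94, 913, 19]);


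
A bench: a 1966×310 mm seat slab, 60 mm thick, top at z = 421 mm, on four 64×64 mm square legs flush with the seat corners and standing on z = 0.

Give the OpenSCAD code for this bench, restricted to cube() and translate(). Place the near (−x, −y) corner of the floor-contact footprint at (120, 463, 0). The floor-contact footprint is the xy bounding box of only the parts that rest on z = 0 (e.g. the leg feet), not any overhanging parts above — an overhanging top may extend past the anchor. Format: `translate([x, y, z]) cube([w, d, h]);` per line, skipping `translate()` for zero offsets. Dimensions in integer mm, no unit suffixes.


translate([120, 463, 361]) cube([1966, 310, 60]);
translate([120, 463, 0]) cube([64, 64, 361]);
translate([120, 709, 0]) cube([64, 64, 361]);
translate([2022, 463, 0]) cube([64, 64, 361]);
translate([2022, 709, 0]) cube([64, 64, 361]);


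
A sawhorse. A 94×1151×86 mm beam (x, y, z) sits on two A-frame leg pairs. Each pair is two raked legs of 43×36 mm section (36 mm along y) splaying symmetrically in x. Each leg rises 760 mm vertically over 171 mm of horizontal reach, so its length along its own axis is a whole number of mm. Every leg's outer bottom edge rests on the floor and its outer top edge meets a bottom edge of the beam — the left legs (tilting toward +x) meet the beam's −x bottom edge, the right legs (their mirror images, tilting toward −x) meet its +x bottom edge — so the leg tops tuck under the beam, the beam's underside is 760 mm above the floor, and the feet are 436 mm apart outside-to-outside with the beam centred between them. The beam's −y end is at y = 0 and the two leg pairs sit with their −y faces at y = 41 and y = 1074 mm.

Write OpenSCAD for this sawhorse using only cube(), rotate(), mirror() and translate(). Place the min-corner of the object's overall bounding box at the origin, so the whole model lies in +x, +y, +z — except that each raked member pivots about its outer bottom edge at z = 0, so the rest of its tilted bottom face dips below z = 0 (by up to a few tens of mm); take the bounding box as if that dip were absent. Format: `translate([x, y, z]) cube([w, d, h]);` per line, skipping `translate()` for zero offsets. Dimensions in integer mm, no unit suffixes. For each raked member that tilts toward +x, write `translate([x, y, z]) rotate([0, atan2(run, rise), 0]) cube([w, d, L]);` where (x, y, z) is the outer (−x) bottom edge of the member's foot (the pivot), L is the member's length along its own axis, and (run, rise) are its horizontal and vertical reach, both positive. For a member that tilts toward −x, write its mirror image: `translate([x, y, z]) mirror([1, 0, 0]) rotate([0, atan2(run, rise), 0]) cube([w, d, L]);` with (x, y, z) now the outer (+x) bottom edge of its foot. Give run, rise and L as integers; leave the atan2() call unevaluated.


translate([171, 0, 760]) cube([94, 1151, 86]);
translate([0, 41, 0]) rotate([0, atan2(171, 760), 0]) cube([43, 36, 779]);
translate([436, 41, 0]) mirror([1, 0, 0]) rotate([0, atan2(171, 760), 0]) cube([43, 36, 779]);
translate([0, 1074, 0]) rotate([0, atan2(171, 760), 0]) cube([43, 36, 779]);
translate([436, 1074, 0]) mirror([1, 0, 0]) rotate([0, atan2(171, 760), 0]) cube([43, 36, 779]);


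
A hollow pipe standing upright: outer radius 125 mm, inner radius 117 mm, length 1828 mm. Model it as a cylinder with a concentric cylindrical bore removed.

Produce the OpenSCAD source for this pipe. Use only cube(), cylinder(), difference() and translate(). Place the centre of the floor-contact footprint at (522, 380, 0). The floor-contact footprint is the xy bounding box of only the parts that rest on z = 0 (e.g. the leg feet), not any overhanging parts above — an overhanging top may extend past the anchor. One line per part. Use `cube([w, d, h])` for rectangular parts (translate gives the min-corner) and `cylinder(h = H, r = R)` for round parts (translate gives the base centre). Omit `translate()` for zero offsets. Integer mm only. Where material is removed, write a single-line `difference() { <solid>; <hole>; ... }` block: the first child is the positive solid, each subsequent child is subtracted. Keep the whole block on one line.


difference() { translate([522, 380, 0]) cylinder(h = 1828, r = 125); translate([522, 380, 0]) cylinder(h = 1828, r = 117); }


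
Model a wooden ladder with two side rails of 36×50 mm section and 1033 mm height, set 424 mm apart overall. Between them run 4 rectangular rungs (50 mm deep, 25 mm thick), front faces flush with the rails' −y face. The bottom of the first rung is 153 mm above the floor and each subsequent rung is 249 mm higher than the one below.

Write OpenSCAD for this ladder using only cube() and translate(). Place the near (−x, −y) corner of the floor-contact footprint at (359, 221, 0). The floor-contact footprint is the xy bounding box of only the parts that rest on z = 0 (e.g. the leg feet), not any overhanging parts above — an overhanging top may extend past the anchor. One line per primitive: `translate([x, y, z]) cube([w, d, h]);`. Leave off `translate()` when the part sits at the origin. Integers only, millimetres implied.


translate([359, 221, 0]) cube([36, 50, 1033]);
translate([747, 221, 0]) cube([36, 50, 1033]);
translate([395, 221, 153]) cube([352, 50, 25]);
translate([395, 221, 402]) cube([352, 50, 25]);
translate([395, 221, 651]) cube([352, 50, 25]);
translate([395, 221, 900]) cube([352, 50, 25]);


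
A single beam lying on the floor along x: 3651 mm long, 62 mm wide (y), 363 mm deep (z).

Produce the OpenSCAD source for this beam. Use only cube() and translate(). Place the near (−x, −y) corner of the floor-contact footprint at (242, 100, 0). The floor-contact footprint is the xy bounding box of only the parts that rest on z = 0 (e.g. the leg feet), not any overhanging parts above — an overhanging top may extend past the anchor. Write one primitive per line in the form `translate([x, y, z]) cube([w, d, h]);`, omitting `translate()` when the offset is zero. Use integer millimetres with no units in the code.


translate([242, 100, 0]) cube([3651, 62, 363]);


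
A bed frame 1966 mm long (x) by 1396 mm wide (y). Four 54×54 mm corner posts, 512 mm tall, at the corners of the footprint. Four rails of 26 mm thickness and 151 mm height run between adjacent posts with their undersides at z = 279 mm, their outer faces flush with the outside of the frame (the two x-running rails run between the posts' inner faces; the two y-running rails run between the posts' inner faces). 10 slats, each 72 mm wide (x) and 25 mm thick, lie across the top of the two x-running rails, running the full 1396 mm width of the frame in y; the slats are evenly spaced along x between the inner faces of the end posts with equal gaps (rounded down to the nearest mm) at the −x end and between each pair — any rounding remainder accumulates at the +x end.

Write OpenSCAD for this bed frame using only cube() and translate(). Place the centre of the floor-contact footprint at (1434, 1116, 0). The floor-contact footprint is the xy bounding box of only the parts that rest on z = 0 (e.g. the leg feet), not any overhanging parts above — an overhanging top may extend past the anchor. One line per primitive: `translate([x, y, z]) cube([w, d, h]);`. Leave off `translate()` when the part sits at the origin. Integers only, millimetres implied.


// slat z = rail_z + rail_h = 279 + 151 = 430
// slat gap = ⌊(1858 − 10·72) / 11⌋ = 103
translate([451, 418, 0]) cube([54, 54, 512]);
translate([451, 1760, 0]) cube([54, 54, 512]);
translate([2363, 418, 0]) cube([54, 54, 512]);
translate([2363, 1760, 0]) cube([54, 54, 512]);
translate([505, 418, 279]) cube([1858, 26, 151]);
translate([505, 1788, 279]) cube([1858, 26, 151]);
translate([451, 472, 279]) cube([26, 1288, 151]);
translate([2391, 472, 279]) cube([26, 1288, 151]);
translate([608, 418, 430]) cube([72, 1396, 25]);
translate([783, 418, 430]) cube([72, 1396, 25]);
translate([958, 418, 430]) cube([72, 1396, 25]);
translate([1133, 418, 430]) cube([72, 1396, 25]);
translate([1308, 418, 430]) cube([72, 1396, 25]);
translate([1483, 418, 430]) cube([72, 1396, 25]);
translate([1658, 418, 430]) cube([72, 1396, 25]);
translate([1833, 418, 430]) cube([72, 1396, 25]);
translate([2008, 418, 430]) cube([72, 1396, 25]);
translate([2183, 418, 430]) cube([72, 1396, 25]);


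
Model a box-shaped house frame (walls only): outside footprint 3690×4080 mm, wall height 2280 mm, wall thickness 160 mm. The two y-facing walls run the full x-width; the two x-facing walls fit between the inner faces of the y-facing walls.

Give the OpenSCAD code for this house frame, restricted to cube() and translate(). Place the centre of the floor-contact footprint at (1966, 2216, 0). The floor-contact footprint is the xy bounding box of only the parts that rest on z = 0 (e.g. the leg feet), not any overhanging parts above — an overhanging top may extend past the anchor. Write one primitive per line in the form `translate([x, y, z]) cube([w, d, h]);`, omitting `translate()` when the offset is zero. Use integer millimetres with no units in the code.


translate([121, 176, 0]) cube([3690, 160, 2280]);
translate([121, 4096, 0]) cube([3690, 160, 2280]);
translate([121, 336, 0]) cube([160, 3760, 2280]);
translate([3651, 336, 0]) cube([160, 3760, 2280]);


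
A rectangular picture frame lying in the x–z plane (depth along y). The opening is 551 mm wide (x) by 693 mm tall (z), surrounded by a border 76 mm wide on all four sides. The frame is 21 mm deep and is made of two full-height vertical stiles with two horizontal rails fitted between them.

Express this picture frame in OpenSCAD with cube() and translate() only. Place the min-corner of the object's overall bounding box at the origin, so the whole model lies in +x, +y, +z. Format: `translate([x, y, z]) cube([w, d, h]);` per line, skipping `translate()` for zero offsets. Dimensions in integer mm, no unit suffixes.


cube([76, 21, 845]);
translate([627, 0, 0]) cube([76, 21, 845]);
translate([76, 0, 0]) cube([551, 21, 76]);
translate([76, 0, 769]) cube([551, 21, 76]);


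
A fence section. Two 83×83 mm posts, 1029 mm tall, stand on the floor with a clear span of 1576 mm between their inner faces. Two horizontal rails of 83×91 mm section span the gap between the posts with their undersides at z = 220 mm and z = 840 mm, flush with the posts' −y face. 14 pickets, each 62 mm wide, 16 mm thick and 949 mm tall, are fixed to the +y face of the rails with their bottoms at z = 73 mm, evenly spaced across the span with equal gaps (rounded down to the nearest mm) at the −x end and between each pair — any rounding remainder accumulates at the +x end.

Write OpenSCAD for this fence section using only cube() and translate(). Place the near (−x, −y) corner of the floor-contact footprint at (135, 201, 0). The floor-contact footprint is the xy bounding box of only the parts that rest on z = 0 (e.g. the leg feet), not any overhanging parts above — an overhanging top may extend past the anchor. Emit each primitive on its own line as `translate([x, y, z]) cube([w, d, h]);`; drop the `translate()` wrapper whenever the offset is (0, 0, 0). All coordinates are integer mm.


translate([135, 201, 0]) cube([83, 83, 1029]);
translate([1794, 201, 0]) cube([83, 83, 1029]);
translate([218, 201, 220]) cube([1576, 83, 91]);
translate([218, 201, 840]) cube([1576, 83, 91]);
translate([265, 284, 73]) cube([62, 16, 949]);
translate([374, 284, 73]) cube([62, 16, 949]);
translate([483, 284, 73]) cube([62, 16, 949]);
translate([592, 284, 73]) cube([62, 16, 949]);
translate([701, 284, 73]) cube([62, 16, 949]);
translate([810, 284, 73]) cube([62, 16, 949]);
translate([919, 284, 73]) cube([62, 16, 949]);
translate([1028, 284, 73]) cube([62, 16, 949]);
translate([1137, 284, 73]) cube([62, 16, 949]);
translate([1246, 284, 73]) cube([62, 16, 949]);
translate([1355, 284, 73]) cube([62, 16, 949]);
translate([1464, 284, 73]) cube([62, 16, 949]);
translate([1573, 284, 73]) cube([62, 16, 949]);
translate([1682, 284, 73]) cube([62, 16, 949]);


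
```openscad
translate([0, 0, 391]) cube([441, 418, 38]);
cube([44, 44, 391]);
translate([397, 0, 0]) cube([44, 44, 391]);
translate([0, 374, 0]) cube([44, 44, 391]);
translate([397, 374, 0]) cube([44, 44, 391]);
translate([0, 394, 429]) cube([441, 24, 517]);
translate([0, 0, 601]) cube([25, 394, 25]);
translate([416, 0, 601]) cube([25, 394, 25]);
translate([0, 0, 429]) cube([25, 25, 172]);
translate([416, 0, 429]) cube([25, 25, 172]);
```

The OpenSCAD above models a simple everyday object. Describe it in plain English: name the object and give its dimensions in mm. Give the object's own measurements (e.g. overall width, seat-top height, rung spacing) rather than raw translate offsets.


A chair. The seat is a 441×418×38 mm slab with its top at z = 429 mm, on four 44×44 mm corner legs (flush with the seat edges, standing on z = 0). A flat backrest 24 mm thick, 517 mm tall, spans the full seat width and rises from the seat top along its +y edge, rear face flush with the rear of the seat. Two armrests of 25×25 mm section run along each side from the seat's front edge to the front of the backrest, top faces 197 mm above the seat top and outer faces flush with the seat's x-edges; a 25×25 mm post under the front of each armrest stands on the seat at the front corner.


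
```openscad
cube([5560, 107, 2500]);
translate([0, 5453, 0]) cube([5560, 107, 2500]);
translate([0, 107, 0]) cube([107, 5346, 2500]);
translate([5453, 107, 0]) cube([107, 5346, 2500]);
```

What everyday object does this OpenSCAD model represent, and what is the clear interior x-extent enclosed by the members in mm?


A house (or room) frame. The interior width is 5346 mm.

Four 2500 mm walls enclosing a rectangle with no floor or roof — a room or house frame. Outside width is 5560 mm and wall thickness is 107 mm, so the interior width is 5560 − 2 × 107 = 5346 mm.
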